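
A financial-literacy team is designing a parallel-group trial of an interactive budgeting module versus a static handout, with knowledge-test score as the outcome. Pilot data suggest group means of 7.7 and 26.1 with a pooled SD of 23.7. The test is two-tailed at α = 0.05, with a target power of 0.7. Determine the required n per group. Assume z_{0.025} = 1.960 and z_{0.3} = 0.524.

Cohen's d = |M₁ − M₂| / SD_pooled = |7.7 − 26.1| / 23.7 = 18.4 / 23.7 = 0.776.
For two independent groups with equal n: n = 2·((z_{α/2} + z_β) / d)².
z_{α/2} + z_β = 1.960 + 0.524 = 2.484.
n = 2 × (2.484 / 0.776)² = 2 × 3.201² = 2 × 10.25 = 20.5.
Round up to the next whole participant.

n = 21 per group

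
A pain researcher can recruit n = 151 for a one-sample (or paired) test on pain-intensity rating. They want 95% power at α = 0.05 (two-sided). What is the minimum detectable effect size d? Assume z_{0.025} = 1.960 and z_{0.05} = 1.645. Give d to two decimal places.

For a single sample (or paired design) of n = 151: d_min = (z_{α/2} + z_β)/√n.
z-sum = 1.960 + 1.645 = 3.605.
d_min = 3.605 / √151 = 3.605 / 12.288 = 0.293.

d_min ≈ 0.29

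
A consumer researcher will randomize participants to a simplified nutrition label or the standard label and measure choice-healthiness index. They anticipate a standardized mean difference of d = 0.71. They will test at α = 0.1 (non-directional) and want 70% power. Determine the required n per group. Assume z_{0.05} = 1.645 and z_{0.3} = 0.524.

For two independent groups with equal n: n = 2·((z_{α/2} + z_β) / d)².
z_{α/2} + z_β = 1.645 + 0.524 = 2.169.
n = 2 × (2.169 / 0.71)² = 2 × 3.055² = 2 × 9.33 = 18.7.
Round up to the next whole participant.

n = 19 per group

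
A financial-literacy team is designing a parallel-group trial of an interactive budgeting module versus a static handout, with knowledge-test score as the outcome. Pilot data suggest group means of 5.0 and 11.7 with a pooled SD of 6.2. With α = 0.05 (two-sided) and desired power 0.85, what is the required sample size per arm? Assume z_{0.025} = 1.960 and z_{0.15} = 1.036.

Cohen's d = |M₁ − M₂| / SD_pooled = |5.0 − 11.7| / 6.2 = 6.7 / 6.2 = 1.081.
For two independent groups with equal n: n = 2·((z_{α/2} + z_β) / d)².
z_{α/2} + z_β = 1.960 + 1.036 = 2.996.
n = 2 × (2.996 / 1.081)² = 2 × 2.772² = 2 × 7.68 = 15.4.
Round up to the next whole participant.

n = 16 per group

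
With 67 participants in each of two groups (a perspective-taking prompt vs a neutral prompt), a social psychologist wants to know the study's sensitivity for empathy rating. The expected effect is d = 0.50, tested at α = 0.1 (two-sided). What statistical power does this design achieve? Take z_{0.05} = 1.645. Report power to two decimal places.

For two equal groups, power = Φ(d·√(n/2) − z_{α/2}).
d·√(n/2) = 0.50 × √(67/2) = 0.50 × 5.788 = 2.894.
z_β = 2.894 − 1.645 = 1.249.
Power = Φ(1.249) = 0.894.

power ≈ 0.89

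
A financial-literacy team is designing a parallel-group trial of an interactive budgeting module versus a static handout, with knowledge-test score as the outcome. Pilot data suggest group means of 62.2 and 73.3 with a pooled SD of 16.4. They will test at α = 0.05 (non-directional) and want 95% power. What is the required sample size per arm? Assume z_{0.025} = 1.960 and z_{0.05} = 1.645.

Cohen's d = |M₁ − M₂| / SD_pooled = |62.2 − 73.3| / 16.4 = 11.1 / 16.4 = 0.677.
For two independent groups with equal n: n = 2·((z_{α/2} + z_β) / d)².
z_{α/2} + z_β = 1.960 + 1.645 = 3.605.
n = 2 × (3.605 / 0.677)² = 2 × 5.325² = 2 × 28.36 = 56.7.
Round up to the next whole participant.

n = 57 per group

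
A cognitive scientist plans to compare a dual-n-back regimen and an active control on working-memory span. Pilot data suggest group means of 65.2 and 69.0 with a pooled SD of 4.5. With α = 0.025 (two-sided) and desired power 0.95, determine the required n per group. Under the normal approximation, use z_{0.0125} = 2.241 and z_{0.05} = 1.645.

n = 43 per group

Cohen's d = |M₁ − M₂| / SD_pooled = |65.2 − 69.0| / 4.5 = 3.8 / 4.5 = 0.844.
For two independent groups with equal n: n = 2·((z_{α/2} + z_β) / d)².
z_{α/2} + z_β = 2.241 + 1.645 = 3.886.
n = 2 × (3.886 / 0.844)² = 2 × 4.604² = 2 × 21.20 = 42.4.
Round up to the next whole participant.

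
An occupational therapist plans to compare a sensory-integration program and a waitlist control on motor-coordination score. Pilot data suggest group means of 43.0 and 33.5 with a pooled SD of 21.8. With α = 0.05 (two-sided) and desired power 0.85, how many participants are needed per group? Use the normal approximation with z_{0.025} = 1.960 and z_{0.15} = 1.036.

Cohen's d = |M₁ − M₂| / SD_pooled = |43.0 − 33.5| / 21.8 = 9.5 / 21.8 = 0.436.
For two independent groups with equal n: n = 2·((z_{α/2} + z_β) / d)².
z_{α/2} + z_β = 1.960 + 1.036 = 2.996.
n = 2 × (2.996 / 0.436)² = 2 × 6.872² = 2 × 47.22 = 94.4.
Round up to the next whole participant.

n = 95 per group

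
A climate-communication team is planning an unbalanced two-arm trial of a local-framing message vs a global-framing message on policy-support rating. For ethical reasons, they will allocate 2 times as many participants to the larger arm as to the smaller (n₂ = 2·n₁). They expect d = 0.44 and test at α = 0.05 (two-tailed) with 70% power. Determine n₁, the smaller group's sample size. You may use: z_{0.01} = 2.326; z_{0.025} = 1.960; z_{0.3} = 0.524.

n₁ = 48

With allocation ratio k = n₂/n₁ = 2, Var(x̄₁−x̄₂) = σ²(1/n₁ + 1/(k·n₁)) = σ²·(k+1)/(k·n₁).
So n₁ = (1 + 1/k)·((z_{α/2} + z_β)/d)² = 1.500 × (2.484/0.44)².
n₁ = 1.500 × 31.87 = 47.8.
Round up: n₁ = 48, giving n₂ = 2 × 48 = 96.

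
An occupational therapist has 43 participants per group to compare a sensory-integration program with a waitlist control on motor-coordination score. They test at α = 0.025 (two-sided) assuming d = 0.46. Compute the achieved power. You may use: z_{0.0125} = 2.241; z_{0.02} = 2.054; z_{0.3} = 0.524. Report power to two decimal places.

power ≈ 0.46

For two equal groups, power = Φ(d·√(n/2) − z_{α/2}).
d·√(n/2) = 0.46 × √(43/2) = 0.46 × 4.637 = 2.133.
z_β = 2.133 − 2.241 = -0.108.
Power = Φ(-0.108) = 0.457.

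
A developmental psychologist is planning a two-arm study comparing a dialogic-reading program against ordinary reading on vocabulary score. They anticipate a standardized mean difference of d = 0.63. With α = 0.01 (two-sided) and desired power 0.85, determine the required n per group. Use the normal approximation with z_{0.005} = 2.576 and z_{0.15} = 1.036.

For two independent groups with equal n: n = 2·((z_{α/2} + z_β) / d)².
z_{α/2} + z_β = 2.576 + 1.036 = 3.612.
n = 2 × (3.612 / 0.63)² = 2 × 5.733² = 2 × 32.87 = 65.7.
Round up to the next whole participant.

n = 66 per group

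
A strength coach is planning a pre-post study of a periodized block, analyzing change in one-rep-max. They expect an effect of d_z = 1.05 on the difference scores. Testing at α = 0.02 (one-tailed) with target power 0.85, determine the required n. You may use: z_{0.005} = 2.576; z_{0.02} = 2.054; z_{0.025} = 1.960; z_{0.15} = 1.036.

For a paired (one-sample on differences) test: n = ((z_{α} + z_β) / d)².
z_{α} + z_β = 2.054 + 1.036 = 3.090.
n = (3.090 / 1.05)² = 2.943² = 8.66.
Round up.

n = 9 pairs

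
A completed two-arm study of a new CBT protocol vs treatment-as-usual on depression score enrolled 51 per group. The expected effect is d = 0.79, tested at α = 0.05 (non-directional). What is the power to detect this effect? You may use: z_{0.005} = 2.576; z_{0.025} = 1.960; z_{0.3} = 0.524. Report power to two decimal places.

For two equal groups, power = Φ(d·√(n/2) − z_{α/2}).
d·√(n/2) = 0.79 × √(51/2) = 0.79 × 5.050 = 3.989.
z_β = 3.989 − 1.960 = 2.029.
Power = Φ(2.029) = 0.979.

power ≈ 0.98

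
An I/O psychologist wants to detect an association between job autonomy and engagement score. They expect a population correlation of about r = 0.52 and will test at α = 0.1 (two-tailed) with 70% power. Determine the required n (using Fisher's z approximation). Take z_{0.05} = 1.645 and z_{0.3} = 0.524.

Fisher's z: C = ½·ln((1+r)/(1−r)) = ½·ln(3.1667) = 0.5763.
n = ((z_{α/2} + z_β)/C)² + 3.
(1.645 + 0.524) / 0.5763 = 2.169 / 0.5763 = 3.764.
n = 3.764² + 3 = 14.17 + 3 = 17.2.
Round up.

n = 18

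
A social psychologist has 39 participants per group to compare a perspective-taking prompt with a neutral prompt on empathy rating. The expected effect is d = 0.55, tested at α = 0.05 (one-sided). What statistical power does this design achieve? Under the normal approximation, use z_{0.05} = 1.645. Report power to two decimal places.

power ≈ 0.78

For two equal groups, power = Φ(d·√(n/2) − z_{α}).
d·√(n/2) = 0.55 × √(39/2) = 0.55 × 4.416 = 2.429.
z_β = 2.429 − 1.645 = 0.784.
Power = Φ(0.784) = 0.783.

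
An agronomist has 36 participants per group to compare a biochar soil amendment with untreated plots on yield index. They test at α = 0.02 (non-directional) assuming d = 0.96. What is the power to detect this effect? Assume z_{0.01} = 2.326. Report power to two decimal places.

power ≈ 0.96

For two equal groups, power = Φ(d·√(n/2) − z_{α/2}).
d·√(n/2) = 0.96 × √(36/2) = 0.96 × 4.243 = 4.073.
z_β = 4.073 − 2.326 = 1.747.
Power = Φ(1.747) = 0.960.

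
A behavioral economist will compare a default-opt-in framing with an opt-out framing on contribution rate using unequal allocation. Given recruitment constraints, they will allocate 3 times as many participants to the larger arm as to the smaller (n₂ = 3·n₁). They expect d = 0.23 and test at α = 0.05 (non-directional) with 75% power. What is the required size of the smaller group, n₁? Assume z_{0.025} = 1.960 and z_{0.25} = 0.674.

With allocation ratio k = n₂/n₁ = 3, Var(x̄₁−x̄₂) = σ²(1/n₁ + 1/(k·n₁)) = σ²·(k+1)/(k·n₁).
So n₁ = (1 + 1/k)·((z_{α/2} + z_β)/d)² = 1.333 × (2.634/0.23)².
n₁ = 1.333 × 131.15 = 174.9.
Round up: n₁ = 175, giving n₂ = 3 × 175 = 525.

n₁ = 175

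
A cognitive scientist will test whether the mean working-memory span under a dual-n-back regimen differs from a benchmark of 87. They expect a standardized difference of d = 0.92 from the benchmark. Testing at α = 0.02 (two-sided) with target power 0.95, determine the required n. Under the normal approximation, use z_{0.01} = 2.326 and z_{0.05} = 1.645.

n = 19

For a one-sample test: n = ((z_{α/2} + z_β) / d)².
z_{α/2} + z_β = 2.326 + 1.645 = 3.971.
n = (3.971 / 0.92)² = 4.316² = 18.63.
Round up.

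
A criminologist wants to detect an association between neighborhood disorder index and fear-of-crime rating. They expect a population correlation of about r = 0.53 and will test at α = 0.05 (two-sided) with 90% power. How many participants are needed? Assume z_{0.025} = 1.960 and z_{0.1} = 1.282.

Fisher's z: C = ½·ln((1+r)/(1−r)) = ½·ln(3.2553) = 0.5901.
n = ((z_{α/2} + z_β)/C)² + 3.
(1.960 + 1.282) / 0.5901 = 3.242 / 0.5901 = 5.494.
n = 5.494² + 3 = 30.18 + 3 = 33.2.
Round up.

n = 34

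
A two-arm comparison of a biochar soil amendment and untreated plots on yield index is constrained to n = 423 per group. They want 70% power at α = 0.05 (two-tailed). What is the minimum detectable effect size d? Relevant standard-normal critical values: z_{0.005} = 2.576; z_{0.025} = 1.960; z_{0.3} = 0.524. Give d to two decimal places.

For two independent groups of n = 423 each: d_min = (z_{α/2} + z_β)·√(2/n).
z-sum = 1.960 + 0.524 = 2.484.
d_min = 2.484 × √(2/423) = 2.484 × 0.0688 = 0.171.

d_min ≈ 0.17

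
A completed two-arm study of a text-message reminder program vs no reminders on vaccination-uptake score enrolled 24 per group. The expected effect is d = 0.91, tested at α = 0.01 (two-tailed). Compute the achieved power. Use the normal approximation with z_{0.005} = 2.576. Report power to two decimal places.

power ≈ 0.72

For two equal groups, power = Φ(d·√(n/2) − z_{α/2}).
d·√(n/2) = 0.91 × √(24/2) = 0.91 × 3.464 = 3.152.
z_β = 3.152 − 2.576 = 0.576.
Power = Φ(0.576) = 0.718.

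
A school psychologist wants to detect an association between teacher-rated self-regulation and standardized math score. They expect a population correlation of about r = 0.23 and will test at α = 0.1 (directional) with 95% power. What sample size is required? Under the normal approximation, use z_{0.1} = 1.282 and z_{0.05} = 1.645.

Fisher's z: C = ½·ln((1+r)/(1−r)) = ½·ln(1.5974) = 0.2342.
n = ((z_{α} + z_β)/C)² + 3.
(1.282 + 1.645) / 0.2342 = 2.927 / 0.2342 = 12.498.
n = 12.498² + 3 = 156.20 + 3 = 159.2.
Round up.

n = 160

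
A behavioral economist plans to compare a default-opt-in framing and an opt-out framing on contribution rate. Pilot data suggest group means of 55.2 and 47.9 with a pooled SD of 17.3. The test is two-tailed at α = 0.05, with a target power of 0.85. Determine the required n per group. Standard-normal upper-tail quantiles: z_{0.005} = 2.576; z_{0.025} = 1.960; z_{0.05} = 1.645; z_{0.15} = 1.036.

Cohen's d = |M₁ − M₂| / SD_pooled = |55.2 − 47.9| / 17.3 = 7.3 / 17.3 = 0.422.
For two independent groups with equal n: n = 2·((z_{α/2} + z_β) / d)².
z_{α/2} + z_β = 1.960 + 1.036 = 2.996.
n = 2 × (2.996 / 0.422)² = 2 × 7.100² = 2 × 50.40 = 100.8.
Round up to the next whole participant.

n = 101 per group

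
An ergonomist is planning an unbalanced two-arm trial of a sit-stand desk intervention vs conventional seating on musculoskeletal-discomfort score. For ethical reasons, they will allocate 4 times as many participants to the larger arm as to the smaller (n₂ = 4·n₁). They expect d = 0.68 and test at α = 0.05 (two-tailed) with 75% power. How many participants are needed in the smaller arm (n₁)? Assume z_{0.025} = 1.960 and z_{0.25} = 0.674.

n₁ = 19

With allocation ratio k = n₂/n₁ = 4, Var(x̄₁−x̄₂) = σ²(1/n₁ + 1/(k·n₁)) = σ²·(k+1)/(k·n₁).
So n₁ = (1 + 1/k)·((z_{α/2} + z_β)/d)² = 1.250 × (2.634/0.68)².
n₁ = 1.250 × 15.00 = 18.8.
Round up: n₁ = 19, giving n₂ = 4 × 19 = 76.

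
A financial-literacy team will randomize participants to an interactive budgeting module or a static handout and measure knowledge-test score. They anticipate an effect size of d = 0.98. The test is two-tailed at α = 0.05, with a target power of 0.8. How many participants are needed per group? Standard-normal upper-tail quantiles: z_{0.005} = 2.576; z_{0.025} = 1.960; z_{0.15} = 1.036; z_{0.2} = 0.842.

n = 17 per group

For two independent groups with equal n: n = 2·((z_{α/2} + z_β) / d)².
z_{α/2} + z_β = 1.960 + 0.842 = 2.802.
n = 2 × (2.802 / 0.98)² = 2 × 2.859² = 2 × 8.17 = 16.3.
Round up to the next whole participant.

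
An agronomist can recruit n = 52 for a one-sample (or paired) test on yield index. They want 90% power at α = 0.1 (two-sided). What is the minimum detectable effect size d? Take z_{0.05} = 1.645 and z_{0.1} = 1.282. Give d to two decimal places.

For a single sample (or paired design) of n = 52: d_min = (z_{α/2} + z_β)/√n.
z-sum = 1.645 + 1.282 = 2.927.
d_min = 2.927 / √52 = 2.927 / 7.211 = 0.406.

d_min ≈ 0.41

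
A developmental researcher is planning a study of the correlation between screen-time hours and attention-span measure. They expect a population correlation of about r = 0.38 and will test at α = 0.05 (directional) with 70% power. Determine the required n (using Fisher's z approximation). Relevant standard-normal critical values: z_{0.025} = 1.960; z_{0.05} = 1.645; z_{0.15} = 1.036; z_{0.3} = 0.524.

Fisher's z: C = ½·ln((1+r)/(1−r)) = ½·ln(2.2258) = 0.4001.
n = ((z_{α} + z_β)/C)² + 3.
(1.645 + 0.524) / 0.4001 = 2.169 / 0.4001 = 5.421.
n = 5.421² + 3 = 29.39 + 3 = 32.4.
Round up.

n = 33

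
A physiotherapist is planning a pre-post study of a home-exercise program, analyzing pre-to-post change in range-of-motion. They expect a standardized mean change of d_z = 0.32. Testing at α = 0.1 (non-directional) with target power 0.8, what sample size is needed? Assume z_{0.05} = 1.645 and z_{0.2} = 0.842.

For a paired (one-sample on differences) test: n = ((z_{α/2} + z_β) / d)².
z_{α/2} + z_β = 1.645 + 0.842 = 2.487.
n = (2.487 / 0.32)² = 7.772² = 60.40.
Round up.

n = 61 pairs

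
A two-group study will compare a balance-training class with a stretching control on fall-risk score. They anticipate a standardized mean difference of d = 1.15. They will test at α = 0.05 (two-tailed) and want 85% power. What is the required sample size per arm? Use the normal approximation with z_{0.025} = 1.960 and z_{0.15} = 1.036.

n = 14 per group

For two independent groups with equal n: n = 2·((z_{α/2} + z_β) / d)².
z_{α/2} + z_β = 1.960 + 1.036 = 2.996.
n = 2 × (2.996 / 1.15)² = 2 × 2.605² = 2 × 6.79 = 13.6.
Round up to the next whole participant.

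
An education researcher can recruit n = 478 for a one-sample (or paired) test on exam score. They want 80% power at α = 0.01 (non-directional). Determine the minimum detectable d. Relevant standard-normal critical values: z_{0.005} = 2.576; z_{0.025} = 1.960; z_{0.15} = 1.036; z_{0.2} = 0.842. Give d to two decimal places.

d_min ≈ 0.16

For a single sample (or paired design) of n = 478: d_min = (z_{α/2} + z_β)/√n.
z-sum = 2.576 + 0.842 = 3.418.
d_min = 3.418 / √478 = 3.418 / 21.863 = 0.156.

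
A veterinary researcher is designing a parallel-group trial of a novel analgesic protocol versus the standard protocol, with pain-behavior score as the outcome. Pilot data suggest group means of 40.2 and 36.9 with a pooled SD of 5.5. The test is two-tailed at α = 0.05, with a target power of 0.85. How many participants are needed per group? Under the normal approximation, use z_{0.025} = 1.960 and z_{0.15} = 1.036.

n = 50 per group

Cohen's d = |M₁ − M₂| / SD_pooled = |40.2 − 36.9| / 5.5 = 3.3 / 5.5 = 0.600.
For two independent groups with equal n: n = 2·((z_{α/2} + z_β) / d)².
z_{α/2} + z_β = 1.960 + 1.036 = 2.996.
n = 2 × (2.996 / 0.600)² = 2 × 4.993² = 2 × 24.93 = 49.9.
Round up to the next whole participant.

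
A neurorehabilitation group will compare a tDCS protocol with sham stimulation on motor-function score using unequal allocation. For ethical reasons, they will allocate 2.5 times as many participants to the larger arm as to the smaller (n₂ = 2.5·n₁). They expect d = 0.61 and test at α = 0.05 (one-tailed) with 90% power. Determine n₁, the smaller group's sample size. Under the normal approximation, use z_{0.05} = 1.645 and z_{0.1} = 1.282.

n₁ = 33

With allocation ratio k = n₂/n₁ = 2.5, Var(x̄₁−x̄₂) = σ²(1/n₁ + 1/(k·n₁)) = σ²·(k+1)/(k·n₁).
So n₁ = (1 + 1/k)·((z_{α} + z_β)/d)² = 1.400 × (2.927/0.61)².
n₁ = 1.400 × 23.02 = 32.2.
Round up: n₁ = 33, giving n₂ = ⌈2.5 × 33⌉ = ⌈82.5⌉ = 83.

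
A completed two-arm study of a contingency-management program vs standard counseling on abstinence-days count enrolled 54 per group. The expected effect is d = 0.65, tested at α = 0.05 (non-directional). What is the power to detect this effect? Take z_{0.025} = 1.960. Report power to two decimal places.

For two equal groups, power = Φ(d·√(n/2) − z_{α/2}).
d·√(n/2) = 0.65 × √(54/2) = 0.65 × 5.196 = 3.377.
z_β = 3.377 − 1.960 = 1.417.
Power = Φ(1.417) = 0.922.

power ≈ 0.92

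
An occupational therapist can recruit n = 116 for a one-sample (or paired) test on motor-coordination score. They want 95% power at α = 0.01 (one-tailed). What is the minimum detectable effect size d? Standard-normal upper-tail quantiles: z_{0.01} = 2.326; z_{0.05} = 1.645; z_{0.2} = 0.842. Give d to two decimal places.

For a single sample (or paired design) of n = 116: d_min = (z_{α} + z_β)/√n.
z-sum = 2.326 + 1.645 = 3.971.
d_min = 3.971 / √116 = 3.971 / 10.770 = 0.369.

d_min ≈ 0.37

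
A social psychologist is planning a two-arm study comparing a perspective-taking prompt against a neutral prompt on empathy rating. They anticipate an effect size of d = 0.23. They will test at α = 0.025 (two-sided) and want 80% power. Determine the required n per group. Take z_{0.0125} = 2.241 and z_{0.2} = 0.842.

For two independent groups with equal n: n = 2·((z_{α/2} + z_β) / d)².
z_{α/2} + z_β = 2.241 + 0.842 = 3.083.
n = 2 × (3.083 / 0.23)² = 2 × 13.404² = 2 × 179.68 = 359.4.
Round up to the next whole participant.

n = 360 per group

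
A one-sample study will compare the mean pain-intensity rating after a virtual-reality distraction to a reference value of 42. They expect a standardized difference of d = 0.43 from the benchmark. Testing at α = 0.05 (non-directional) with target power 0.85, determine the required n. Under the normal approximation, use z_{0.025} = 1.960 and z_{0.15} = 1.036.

For a one-sample test: n = ((z_{α/2} + z_β) / d)².
z_{α/2} + z_β = 1.960 + 1.036 = 2.996.
n = (2.996 / 0.43)² = 6.967² = 48.55.
Round up.

n = 49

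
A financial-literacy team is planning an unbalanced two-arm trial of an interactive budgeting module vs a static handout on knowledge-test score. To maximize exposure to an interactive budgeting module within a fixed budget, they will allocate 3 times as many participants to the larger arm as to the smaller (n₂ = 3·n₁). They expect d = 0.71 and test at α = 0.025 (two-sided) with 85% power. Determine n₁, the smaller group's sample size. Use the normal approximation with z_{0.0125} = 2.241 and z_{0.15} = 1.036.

With allocation ratio k = n₂/n₁ = 3, Var(x̄₁−x̄₂) = σ²(1/n₁ + 1/(k·n₁)) = σ²·(k+1)/(k·n₁).
So n₁ = (1 + 1/k)·((z_{α/2} + z_β)/d)² = 1.333 × (3.277/0.71)².
n₁ = 1.333 × 21.30 = 28.4.
Round up: n₁ = 29, giving n₂ = 3 × 29 = 87.

n₁ = 29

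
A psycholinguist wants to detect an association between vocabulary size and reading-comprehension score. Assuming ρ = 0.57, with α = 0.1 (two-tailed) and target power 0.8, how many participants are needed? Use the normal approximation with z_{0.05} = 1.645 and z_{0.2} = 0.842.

n = 18

Fisher's z: C = ½·ln((1+r)/(1−r)) = ½·ln(3.6512) = 0.6475.
n = ((z_{α/2} + z_β)/C)² + 3.
(1.645 + 0.842) / 0.6475 = 2.487 / 0.6475 = 3.841.
n = 3.841² + 3 = 14.75 + 3 = 17.8.
Round up.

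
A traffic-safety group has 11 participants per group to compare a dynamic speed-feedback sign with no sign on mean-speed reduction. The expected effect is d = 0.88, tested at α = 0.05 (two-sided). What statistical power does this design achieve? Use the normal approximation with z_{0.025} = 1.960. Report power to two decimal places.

For two equal groups, power = Φ(d·√(n/2) − z_{α/2}).
d·√(n/2) = 0.88 × √(11/2) = 0.88 × 2.345 = 2.064.
z_β = 2.064 − 1.960 = 0.104.
Power = Φ(0.104) = 0.541.

power ≈ 0.54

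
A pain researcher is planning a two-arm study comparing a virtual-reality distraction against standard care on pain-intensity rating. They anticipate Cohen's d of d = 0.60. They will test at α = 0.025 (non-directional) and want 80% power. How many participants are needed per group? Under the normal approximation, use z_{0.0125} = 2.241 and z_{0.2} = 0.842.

For two independent groups with equal n: n = 2·((z_{α/2} + z_β) / d)².
z_{α/2} + z_β = 2.241 + 0.842 = 3.083.
n = 2 × (3.083 / 0.60)² = 2 × 5.138² = 2 × 26.40 = 52.8.
Round up to the next whole participant.

n = 53 per group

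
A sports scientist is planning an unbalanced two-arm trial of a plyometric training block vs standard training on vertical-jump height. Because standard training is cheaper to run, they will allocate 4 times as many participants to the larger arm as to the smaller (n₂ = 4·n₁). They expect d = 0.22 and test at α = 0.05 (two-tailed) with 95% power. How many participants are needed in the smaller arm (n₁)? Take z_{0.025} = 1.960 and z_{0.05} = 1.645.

With allocation ratio k = n₂/n₁ = 4, Var(x̄₁−x̄₂) = σ²(1/n₁ + 1/(k·n₁)) = σ²·(k+1)/(k·n₁).
So n₁ = (1 + 1/k)·((z_{α/2} + z_β)/d)² = 1.250 × (3.605/0.22)².
n₁ = 1.250 × 268.51 = 335.6.
Round up: n₁ = 336, giving n₂ = 4 × 336 = 1344.

n₁ = 336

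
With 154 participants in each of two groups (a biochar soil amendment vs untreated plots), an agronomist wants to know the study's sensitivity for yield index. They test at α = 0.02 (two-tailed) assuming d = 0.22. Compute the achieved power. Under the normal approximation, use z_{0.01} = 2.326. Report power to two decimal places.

For two equal groups, power = Φ(d·√(n/2) − z_{α/2}).
d·√(n/2) = 0.22 × √(154/2) = 0.22 × 8.775 = 1.930.
z_β = 1.930 − 2.326 = -0.396.
Power = Φ(-0.396) = 0.346.

power ≈ 0.35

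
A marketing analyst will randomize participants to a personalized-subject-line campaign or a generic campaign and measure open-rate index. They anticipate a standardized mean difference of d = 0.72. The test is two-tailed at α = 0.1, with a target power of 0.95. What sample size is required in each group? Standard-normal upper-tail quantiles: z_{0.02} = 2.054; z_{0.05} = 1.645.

n = 42 per group

For two independent groups with equal n: n = 2·((z_{α/2} + z_β) / d)².
z_{α/2} + z_β = 1.645 + 1.645 = 3.290.
n = 2 × (3.290 / 0.72)² = 2 × 4.569² = 2 × 20.88 = 41.8.
Round up to the next whole participant.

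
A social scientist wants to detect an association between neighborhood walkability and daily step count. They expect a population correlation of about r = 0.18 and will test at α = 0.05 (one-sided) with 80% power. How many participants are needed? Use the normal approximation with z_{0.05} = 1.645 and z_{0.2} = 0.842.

Fisher's z: C = ½·ln((1+r)/(1−r)) = ½·ln(1.4390) = 0.1820.
n = ((z_{α} + z_β)/C)² + 3.
(1.645 + 0.842) / 0.1820 = 2.487 / 0.1820 = 13.665.
n = 13.665² + 3 = 186.73 + 3 = 189.7.
Round up.

n = 190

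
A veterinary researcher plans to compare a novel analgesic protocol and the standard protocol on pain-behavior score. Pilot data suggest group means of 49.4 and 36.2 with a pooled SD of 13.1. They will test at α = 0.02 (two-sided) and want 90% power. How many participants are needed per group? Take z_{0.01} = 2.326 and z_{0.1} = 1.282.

n = 26 per group

Cohen's d = |M₁ − M₂| / SD_pooled = |49.4 − 36.2| / 13.1 = 13.2 / 13.1 = 1.008.
For two independent groups with equal n: n = 2·((z_{α/2} + z_β) / d)².
z_{α/2} + z_β = 2.326 + 1.282 = 3.608.
n = 2 × (3.608 / 1.008)² = 2 × 3.579² = 2 × 12.81 = 25.6.
Round up to the next whole participant.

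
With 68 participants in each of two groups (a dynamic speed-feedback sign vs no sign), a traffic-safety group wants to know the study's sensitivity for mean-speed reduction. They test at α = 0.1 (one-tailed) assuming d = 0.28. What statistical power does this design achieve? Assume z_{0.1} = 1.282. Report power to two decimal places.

For two equal groups, power = Φ(d·√(n/2) − z_{α}).
d·√(n/2) = 0.28 × √(68/2) = 0.28 × 5.831 = 1.633.
z_β = 1.633 − 1.282 = 0.351.
Power = Φ(0.351) = 0.637.

power ≈ 0.64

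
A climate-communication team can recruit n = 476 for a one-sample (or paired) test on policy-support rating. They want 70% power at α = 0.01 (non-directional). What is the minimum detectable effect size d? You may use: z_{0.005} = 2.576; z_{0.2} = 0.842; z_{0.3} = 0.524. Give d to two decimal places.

For a single sample (or paired design) of n = 476: d_min = (z_{α/2} + z_β)/√n.
z-sum = 2.576 + 0.524 = 3.100.
d_min = 3.100 / √476 = 3.100 / 21.817 = 0.142.

d_min ≈ 0.14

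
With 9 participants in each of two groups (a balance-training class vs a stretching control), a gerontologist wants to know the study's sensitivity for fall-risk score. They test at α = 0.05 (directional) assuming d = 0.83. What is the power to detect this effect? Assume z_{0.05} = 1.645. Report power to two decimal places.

For two equal groups, power = Φ(d·√(n/2) − z_{α}).
d·√(n/2) = 0.83 × √(9/2) = 0.83 × 2.121 = 1.761.
z_β = 1.761 − 1.645 = 0.116.
Power = Φ(0.116) = 0.546.

power ≈ 0.55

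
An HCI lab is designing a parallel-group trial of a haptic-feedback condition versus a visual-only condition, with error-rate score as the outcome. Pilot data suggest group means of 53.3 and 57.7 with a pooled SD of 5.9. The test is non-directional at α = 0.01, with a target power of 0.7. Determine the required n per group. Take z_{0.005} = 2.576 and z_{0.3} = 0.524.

Cohen's d = |M₁ − M₂| / SD_pooled = |53.3 − 57.7| / 5.9 = 4.4 / 5.9 = 0.746.
For two independent groups with equal n: n = 2·((z_{α/2} + z_β) / d)².
z_{α/2} + z_β = 2.576 + 0.524 = 3.100.
n = 2 × (3.100 / 0.746)² = 2 × 4.155² = 2 × 17.27 = 34.5.
Round up to the next whole participant.

n = 35 per group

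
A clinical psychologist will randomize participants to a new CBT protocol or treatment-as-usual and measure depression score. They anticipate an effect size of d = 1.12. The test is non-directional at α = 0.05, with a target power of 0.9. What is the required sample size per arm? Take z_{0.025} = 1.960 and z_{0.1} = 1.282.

For two independent groups with equal n: n = 2·((z_{α/2} + z_β) / d)².
z_{α/2} + z_β = 1.960 + 1.282 = 3.242.
n = 2 × (3.242 / 1.12)² = 2 × 2.895² = 2 × 8.38 = 16.8.
Round up to the next whole participant.

n = 17 per group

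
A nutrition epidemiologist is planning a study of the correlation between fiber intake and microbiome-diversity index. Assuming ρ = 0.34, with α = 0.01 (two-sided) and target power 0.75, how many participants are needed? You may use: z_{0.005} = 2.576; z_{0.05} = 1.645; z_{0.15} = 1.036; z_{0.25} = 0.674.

Fisher's z: C = ½·ln((1+r)/(1−r)) = ½·ln(2.0303) = 0.3541.
n = ((z_{α/2} + z_β)/C)² + 3.
(2.576 + 0.674) / 0.3541 = 3.250 / 0.3541 = 9.178.
n = 9.178² + 3 = 84.24 + 3 = 87.2.
Round up.

n = 88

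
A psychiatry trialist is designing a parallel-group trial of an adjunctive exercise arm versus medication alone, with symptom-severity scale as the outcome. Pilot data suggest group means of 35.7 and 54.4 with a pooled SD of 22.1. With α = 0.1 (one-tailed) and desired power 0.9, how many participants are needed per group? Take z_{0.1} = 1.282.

Cohen's d = |M₁ − M₂| / SD_pooled = |35.7 − 54.4| / 22.1 = 18.7 / 22.1 = 0.846.
For two independent groups with equal n: n = 2·((z_{α} + z_β) / d)².
z_{α} + z_β = 1.282 + 1.282 = 2.564.
n = 2 × (2.564 / 0.846)² = 2 × 3.031² = 2 × 9.19 = 18.4.
Round up to the next whole participant.

n = 19 per group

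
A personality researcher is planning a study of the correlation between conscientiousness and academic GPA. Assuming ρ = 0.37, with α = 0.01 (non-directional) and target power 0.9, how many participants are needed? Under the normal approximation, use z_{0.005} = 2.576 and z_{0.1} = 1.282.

n = 102

Fisher's z: C = ½·ln((1+r)/(1−r)) = ½·ln(2.1746) = 0.3884.
n = ((z_{α/2} + z_β)/C)² + 3.
(2.576 + 1.282) / 0.3884 = 3.858 / 0.3884 = 9.933.
n = 9.933² + 3 = 98.67 + 3 = 101.7.
Round up.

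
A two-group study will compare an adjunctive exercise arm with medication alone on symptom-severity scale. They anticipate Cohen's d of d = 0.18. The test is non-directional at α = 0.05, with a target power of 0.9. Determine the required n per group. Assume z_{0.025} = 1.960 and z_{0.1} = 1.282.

n = 649 per group

For two independent groups with equal n: n = 2·((z_{α/2} + z_β) / d)².
z_{α/2} + z_β = 1.960 + 1.282 = 3.242.
n = 2 × (3.242 / 0.18)² = 2 × 18.011² = 2 × 324.40 = 648.8.
Round up to the next whole participant.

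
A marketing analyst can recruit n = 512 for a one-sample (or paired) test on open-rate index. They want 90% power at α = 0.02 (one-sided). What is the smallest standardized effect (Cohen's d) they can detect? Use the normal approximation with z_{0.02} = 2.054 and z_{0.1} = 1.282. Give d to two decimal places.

For a single sample (or paired design) of n = 512: d_min = (z_{α} + z_β)/√n.
z-sum = 2.054 + 1.282 = 3.336.
d_min = 3.336 / √512 = 3.336 / 22.627 = 0.147.

d_min ≈ 0.15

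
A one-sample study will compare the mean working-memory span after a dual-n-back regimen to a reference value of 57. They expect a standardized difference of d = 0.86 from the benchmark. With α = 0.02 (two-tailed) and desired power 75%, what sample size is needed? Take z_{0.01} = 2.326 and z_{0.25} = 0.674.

For a one-sample test: n = ((z_{α/2} + z_β) / d)².
z_{α/2} + z_β = 2.326 + 0.674 = 3.000.
n = (3.000 / 0.86)² = 3.488² = 12.17.
Round up.

n = 13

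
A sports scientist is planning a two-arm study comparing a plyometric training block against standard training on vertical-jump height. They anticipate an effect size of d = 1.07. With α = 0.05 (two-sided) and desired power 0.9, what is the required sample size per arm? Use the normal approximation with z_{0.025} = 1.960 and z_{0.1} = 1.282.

For two independent groups with equal n: n = 2·((z_{α/2} + z_β) / d)².
z_{α/2} + z_β = 1.960 + 1.282 = 3.242.
n = 2 × (3.242 / 1.07)² = 2 × 3.030² = 2 × 9.18 = 18.4.
Round up to the next whole participant.

n = 19 per group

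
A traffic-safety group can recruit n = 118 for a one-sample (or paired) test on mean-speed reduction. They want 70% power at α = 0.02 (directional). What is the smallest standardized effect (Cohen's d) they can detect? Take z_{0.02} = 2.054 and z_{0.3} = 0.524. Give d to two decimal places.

d_min ≈ 0.24

For a single sample (or paired design) of n = 118: d_min = (z_{α} + z_β)/√n.
z-sum = 2.054 + 0.524 = 2.578.
d_min = 2.578 / √118 = 2.578 / 10.863 = 0.237.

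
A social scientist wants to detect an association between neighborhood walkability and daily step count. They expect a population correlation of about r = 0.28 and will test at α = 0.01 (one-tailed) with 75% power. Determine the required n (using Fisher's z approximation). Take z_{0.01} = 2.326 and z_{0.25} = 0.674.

Fisher's z: C = ½·ln((1+r)/(1−r)) = ½·ln(1.7778) = 0.2877.
n = ((z_{α} + z_β)/C)² + 3.
(2.326 + 0.674) / 0.2877 = 3.000 / 0.2877 = 10.428.
n = 10.428² + 3 = 108.73 + 3 = 111.7.
Round up.

n = 112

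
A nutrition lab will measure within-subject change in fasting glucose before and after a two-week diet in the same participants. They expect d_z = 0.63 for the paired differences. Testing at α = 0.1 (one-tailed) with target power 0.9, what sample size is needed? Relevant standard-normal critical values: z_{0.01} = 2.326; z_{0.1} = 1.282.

n = 17 pairs

For a paired (one-sample on differences) test: n = ((z_{α} + z_β) / d)².
z_{α} + z_β = 1.282 + 1.282 = 2.564.
n = (2.564 / 0.63)² = 4.070² = 16.56.
Round up.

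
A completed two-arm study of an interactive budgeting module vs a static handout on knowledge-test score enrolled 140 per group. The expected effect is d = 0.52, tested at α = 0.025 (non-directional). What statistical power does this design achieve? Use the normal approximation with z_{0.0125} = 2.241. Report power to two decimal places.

power ≈ 0.98

For two equal groups, power = Φ(d·√(n/2) − z_{α/2}).
d·√(n/2) = 0.52 × √(140/2) = 0.52 × 8.367 = 4.351.
z_β = 4.351 − 2.241 = 2.110.
Power = Φ(2.110) = 0.983.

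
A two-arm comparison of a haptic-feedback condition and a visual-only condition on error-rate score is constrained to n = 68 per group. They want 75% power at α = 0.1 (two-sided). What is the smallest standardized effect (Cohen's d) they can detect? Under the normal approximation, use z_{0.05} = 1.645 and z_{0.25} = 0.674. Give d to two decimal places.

For two independent groups of n = 68 each: d_min = (z_{α/2} + z_β)·√(2/n).
z-sum = 1.645 + 0.674 = 2.319.
d_min = 2.319 × √(2/68) = 2.319 × 0.1715 = 0.398.

d_min ≈ 0.40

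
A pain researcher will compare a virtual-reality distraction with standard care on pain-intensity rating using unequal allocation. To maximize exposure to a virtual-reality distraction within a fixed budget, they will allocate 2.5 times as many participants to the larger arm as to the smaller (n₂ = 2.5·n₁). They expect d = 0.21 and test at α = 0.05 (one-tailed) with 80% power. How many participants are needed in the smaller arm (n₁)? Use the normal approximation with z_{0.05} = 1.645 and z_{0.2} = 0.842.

With allocation ratio k = n₂/n₁ = 2.5, Var(x̄₁−x̄₂) = σ²(1/n₁ + 1/(k·n₁)) = σ²·(k+1)/(k·n₁).
So n₁ = (1 + 1/k)·((z_{α} + z_β)/d)² = 1.400 × (2.487/0.21)².
n₁ = 1.400 × 140.25 = 196.4.
Round up: n₁ = 197, giving n₂ = ⌈2.5 × 197⌉ = ⌈492.5⌉ = 493.

n₁ = 197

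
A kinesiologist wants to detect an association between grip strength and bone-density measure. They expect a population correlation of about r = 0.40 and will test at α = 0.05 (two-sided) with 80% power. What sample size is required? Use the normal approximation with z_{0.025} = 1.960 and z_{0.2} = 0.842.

n = 47

Fisher's z: C = ½·ln((1+r)/(1−r)) = ½·ln(2.3333) = 0.4236.
n = ((z_{α/2} + z_β)/C)² + 3.
(1.960 + 0.842) / 0.4236 = 2.802 / 0.4236 = 6.615.
n = 6.615² + 3 = 43.75 + 3 = 46.8.
Round up.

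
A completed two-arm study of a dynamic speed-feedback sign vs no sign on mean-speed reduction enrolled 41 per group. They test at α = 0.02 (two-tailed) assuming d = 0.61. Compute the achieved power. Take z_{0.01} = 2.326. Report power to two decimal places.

For two equal groups, power = Φ(d·√(n/2) − z_{α/2}).
d·√(n/2) = 0.61 × √(41/2) = 0.61 × 4.528 = 2.762.
z_β = 2.762 − 2.326 = 0.436.
Power = Φ(0.436) = 0.669.

power ≈ 0.67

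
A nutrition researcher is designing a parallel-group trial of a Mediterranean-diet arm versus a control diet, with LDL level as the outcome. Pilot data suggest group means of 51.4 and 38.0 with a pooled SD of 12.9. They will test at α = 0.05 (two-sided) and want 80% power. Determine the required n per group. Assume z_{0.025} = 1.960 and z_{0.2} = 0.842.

n = 15 per group

Cohen's d = |M₁ − M₂| / SD_pooled = |51.4 − 38.0| / 12.9 = 13.4 / 12.9 = 1.039.
For two independent groups with equal n: n = 2·((z_{α/2} + z_β) / d)².
z_{α/2} + z_β = 1.960 + 0.842 = 2.802.
n = 2 × (2.802 / 1.039)² = 2 × 2.697² = 2 × 7.27 = 14.5.
Round up to the next whole participant.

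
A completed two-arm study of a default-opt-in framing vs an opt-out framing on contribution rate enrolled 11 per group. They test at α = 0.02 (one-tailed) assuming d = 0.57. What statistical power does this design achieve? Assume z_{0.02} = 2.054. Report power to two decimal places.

For two equal groups, power = Φ(d·√(n/2) − z_{α}).
d·√(n/2) = 0.57 × √(11/2) = 0.57 × 2.345 = 1.337.
z_β = 1.337 − 2.054 = -0.717.
Power = Φ(-0.717) = 0.237.

power ≈ 0.24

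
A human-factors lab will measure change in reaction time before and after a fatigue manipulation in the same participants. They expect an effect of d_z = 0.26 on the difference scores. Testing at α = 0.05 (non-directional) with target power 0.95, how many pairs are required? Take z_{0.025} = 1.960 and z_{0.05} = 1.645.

For a paired (one-sample on differences) test: n = ((z_{α/2} + z_β) / d)².
z_{α/2} + z_β = 1.960 + 1.645 = 3.605.
n = (3.605 / 0.26)² = 13.865² = 192.25.
Round up.

n = 193 pairs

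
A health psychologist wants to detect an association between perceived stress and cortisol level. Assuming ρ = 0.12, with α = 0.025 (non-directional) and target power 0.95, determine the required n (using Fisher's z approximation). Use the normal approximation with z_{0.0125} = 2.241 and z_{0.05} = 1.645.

Fisher's z: C = ½·ln((1+r)/(1−r)) = ½·ln(1.2727) = 0.1206.
n = ((z_{α/2} + z_β)/C)² + 3.
(2.241 + 1.645) / 0.1206 = 3.886 / 0.1206 = 32.222.
n = 32.222² + 3 = 1038.27 + 3 = 1041.3.
Round up.

n = 1042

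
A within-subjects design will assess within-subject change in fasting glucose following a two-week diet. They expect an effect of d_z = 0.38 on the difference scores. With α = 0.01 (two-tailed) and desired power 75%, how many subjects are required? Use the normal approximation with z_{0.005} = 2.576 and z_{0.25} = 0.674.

For a paired (one-sample on differences) test: n = ((z_{α/2} + z_β) / d)².
z_{α/2} + z_β = 2.576 + 0.674 = 3.250.
n = (3.250 / 0.38)² = 8.553² = 73.15.
Round up.

n = 74 pairs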